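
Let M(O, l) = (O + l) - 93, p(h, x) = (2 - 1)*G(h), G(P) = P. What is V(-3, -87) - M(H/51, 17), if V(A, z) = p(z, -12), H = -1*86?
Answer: -475/51 ≈ -9.3137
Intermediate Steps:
p(h, x) = h (p(h, x) = (2 - 1)*h = 1*h = h)
H = -86
V(A, z) = z
M(O, l) = -93 + O + l
V(-3, -87) - M(H/51, 17) = -87 - (-93 - 86/51 + 17) = -87 - 1*(-3962/51) = -87 + 3962/51 = -475/51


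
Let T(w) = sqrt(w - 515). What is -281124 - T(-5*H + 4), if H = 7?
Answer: -281124 - I*sqrt(546) ≈ -2.8112e+5 - 23.367*I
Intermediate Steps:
T(w) = sqrt(-515 + w)
-281124 - T(-5*H + 4) = -281124 - sqrt(-515 + (-5*7 + 4)) = -281124 - sqrt(-515 + (-35 + 4)) = -281124 - sqrt(-515 - 31) = -281124 - sqrt(-546) = -281124 - I*sqrt(546)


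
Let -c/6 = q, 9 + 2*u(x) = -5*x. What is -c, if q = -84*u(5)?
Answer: 8568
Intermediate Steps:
u(x) = -9/2 - 5*x/2 (u(x) = -9/2 + (-5*x)/2 = -9/2 - 5*x/2)
q = 1428 (q = -84*(-9/2 - 5/2*5) = -84*(-9/2 - 25/2) = -84*(-17) = 1428)
c = -8568 (c = -6*1428 = -8568)
-c = -1*(-8568) = 8568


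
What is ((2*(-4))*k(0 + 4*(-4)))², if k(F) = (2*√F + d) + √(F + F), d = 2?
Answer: -5888 + 2048*I + 1024*√2*(-4 + I) ≈ -11681.0 + 3496.2*I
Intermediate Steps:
k(F) = 2 + 2*√F + √2*√F (k(F) = (2*√F + 2) + √(F + F) = (2 + 2*√F) + √(2*F) = (2 + 2*√F) + √2*√F = 2 + 2*√F + √2*√F)
((2*(-4))*k(0 + 4*(-4)))² = ((2*(-4))*(2 + 2*√(0 + 4*(-4)) + √2*√(0 + 4*(-4))))² = (-8*(2 + 2*√(0 - 16) + √2*√(0 - 16)))² = (-8*(2 + 2*√(-16) + √2*√(-16)))² = (-8*(2 + 2*(4*I) + √2*(4*I)))² = (-8*(2 + 8*I + 4*I*√2))² = (-16 - 64*I - 32*I*√2)²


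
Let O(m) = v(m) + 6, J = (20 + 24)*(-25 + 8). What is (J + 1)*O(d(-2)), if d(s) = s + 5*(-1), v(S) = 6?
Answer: -8964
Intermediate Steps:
J = -748 (J = 44*(-17) = -748)
d(s) = -5 + s (d(s) = s - 5 = -5 + s)
O(m) = 12 (O(m) = 6 + 6 = 12)
(J + 1)*O(d(-2)) = (-748 + 1)*12 = -747*12 = -8964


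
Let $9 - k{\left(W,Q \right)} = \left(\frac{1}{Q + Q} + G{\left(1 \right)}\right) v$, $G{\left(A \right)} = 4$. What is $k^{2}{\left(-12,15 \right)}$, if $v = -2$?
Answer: $\frac{65536}{225} \approx 291.27$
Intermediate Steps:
$k{\left(W,Q \right)} = 17 + \frac{1}{Q}$ ($k{\left(W,Q \right)} = 9 - \left(\frac{1}{Q + Q} + 4\right) \left(-2\right) = 9 - \left(\frac{1}{2 Q} + 4\right) \left(-2\right) = 9 - \left(4 + \frac{1}{2 Q}\right) \left(-2\right) = 9 - \left(-8 - \frac{1}{Q}\right) = 9 + \left(8 + \frac{1}{Q}\right) = 17 + \frac{1}{Q}$)
$k^{2}{\left(-12,15 \right)} = \left(17 + \frac{1}{15}\right)^{2} = \left(\frac{256}{15}\right)^{2} = \frac{65536}{225}$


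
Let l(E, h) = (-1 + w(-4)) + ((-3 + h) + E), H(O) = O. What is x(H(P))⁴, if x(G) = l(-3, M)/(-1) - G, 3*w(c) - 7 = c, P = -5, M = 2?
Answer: 6561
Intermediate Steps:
w(c) = 7/3 + c/3
l(E, h) = -3 + E + h (l(E, h) = (-1 + (7/3 + (⅓)*(-4))) + ((-3 + h) + E) = (-1 + (7/3 - 4/3)) + (-3 + E + h) = (-1 + 1) + (-3 + E + h) = 0 + (-3 + E + h) = -3 + E + h)
x(G) = 4 - G (x(G) = (-3 - 3 + 2)/(-1) - G = -4*(-1) - G = 4 - G)
x(H(P))⁴ = (4 - 1*(-5))⁴ = (4 + 5)⁴ = 9⁴ = 6561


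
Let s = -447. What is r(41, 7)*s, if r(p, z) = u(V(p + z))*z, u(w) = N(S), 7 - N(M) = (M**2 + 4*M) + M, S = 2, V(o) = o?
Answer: 21903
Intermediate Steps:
N(M) = 7 - M**2 - 5*M (N(M) = 7 - ((M**2 + 4*M) + M) = 7 - (M**2 + 5*M) = 7 + (-M**2 - 5*M) = 7 - M**2 - 5*M)
u(w) = -7 (u(w) = 7 - 1*2**2 - 5*2 = 7 - 1*4 - 10 = 7 - 4 - 10 = -7)
r(p, z) = -7*z
r(41, 7)*s = -7*7*(-447) = -49*(-447) = 21903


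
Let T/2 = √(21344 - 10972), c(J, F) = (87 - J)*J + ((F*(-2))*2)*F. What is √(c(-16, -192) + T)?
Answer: 2*√(-37276 + √2593) ≈ 385.88*I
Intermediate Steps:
c(J, F) = -4*F² + J*(87 - J) (c(J, F) = J*(87 - J) + (-2*F*2)*F = J*(87 - J) + (-4*F)*F = J*(87 - J) - 4*F² = -4*F² + J*(87 - J))
T = 4*√2593 (T = 2*√(21344 - 10972) = 2*√10372 = 2*(2*√2593) = 4*√2593 ≈ 203.69)
√(c(-16, -192) + T) = √((-1*(-16)² - 4*(-192)² + 87*(-16)) + 4*√2593) = √((-1*256 - 4*36864 - 1392) + 4*√2593) = √((-256 - 147456 - 1392) + 4*√2593) = √(-149104 + 4*√2593)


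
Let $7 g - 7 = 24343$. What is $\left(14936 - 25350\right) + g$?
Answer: $- \frac{48548}{7} \approx -6935.4$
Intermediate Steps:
$g = \frac{24350}{7}$ ($g = 1 + \frac{1}{7} \cdot 24343 = 1 + \frac{24343}{7} = \frac{24350}{7} \approx 3478.6$)
$\left(14936 - 25350\right) + g = \left(14936 - 25350\right) + \frac{24350}{7} = -10414 + \frac{24350}{7} = - \frac{48548}{7}$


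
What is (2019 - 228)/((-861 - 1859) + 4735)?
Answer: 1791/2015 ≈ 0.88883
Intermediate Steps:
(2019 - 228)/((-861 - 1859) + 4735) = 1791/(-2720 + 4735) = 1791/2015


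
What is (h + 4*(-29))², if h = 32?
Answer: 7056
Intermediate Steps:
(h + 4*(-29))² = (32 + 4*(-29))² = (32 - 116)² = (-84)² = 7056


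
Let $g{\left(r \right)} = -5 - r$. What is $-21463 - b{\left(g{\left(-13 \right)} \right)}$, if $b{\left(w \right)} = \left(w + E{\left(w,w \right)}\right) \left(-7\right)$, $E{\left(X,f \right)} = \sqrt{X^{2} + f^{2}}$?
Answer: $-21407 + 56 \sqrt{2} \approx -21328.0$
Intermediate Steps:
$b{\left(w \right)} = - 7 w - 7 \sqrt{2} \sqrt{w^{2}}$ ($b{\left(w \right)} = \left(w + \sqrt{w^{2} + w^{2}}\right) \left(-7\right) = \left(w + \sqrt{2 w^{2}}\right) \left(-7\right) = \left(w + \sqrt{2} \sqrt{w^{2}}\right) \left(-7\right) = - 7 w - 7 \sqrt{2} \sqrt{w^{2}}$)
$-21463 - b{\left(g{\left(-13 \right)} \right)} = -21463 - \left(- 7 \left(-5 - -13\right) - 7 \sqrt{2} \sqrt{\left(-5 - -13\right)^{2}}\right) = -21463 - \left(- 7 \left(-5 + 13\right) - 7 \sqrt{2} \sqrt{\left(-5 + 13\right)^{2}}\right) = -21463 - \left(\left(-7\right) 8 - 7 \sqrt{2} \sqrt{8^{2}}\right) = -21463 - \left(-56 - 7 \sqrt{2} \sqrt{64}\right) = -21463 - \left(-56 - 7 \sqrt{2} \cdot 8\right) = -21463 - \left(-56 - 56 \sqrt{2}\right) = -21463 + \left(56 + 56 \sqrt{2}\right) = -21407 + 56 \sqrt{2}$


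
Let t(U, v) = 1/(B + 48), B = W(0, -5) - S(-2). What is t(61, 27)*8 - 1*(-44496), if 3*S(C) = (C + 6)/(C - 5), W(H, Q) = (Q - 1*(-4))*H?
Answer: 11257530/253 ≈ 44496.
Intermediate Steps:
W(H, Q) = H*(4 + Q) (W(H, Q) = (Q + 4)*H = (4 + Q)*H = H*(4 + Q))
S(C) = (6 + C)/(3*(-5 + C)) (S(C) = ((C + 6)/(C - 5))/3 = ((6 + C)/(-5 + C))/3 = (6 + C)/(3*(-5 + C)))
B = 4/21 (B = 0*(4 - 5) - (6 - 2)/(3*(-5 - 2)) = 0*(-1) - 4/(3*(-7)) = 0 - (-1)*4/(3*7) = 0 - 1*(-4/21) = 0 + 4/21 = 4/21 ≈ 0.19048)
t(U, v) = 21/1012 (t(U, v) = 1/(4/21 + 48) = 1/(1012/21) = 21/1012)
t(61, 27)*8 - 1*(-44496) = (21/1012)*8 - 1*(-44496) = 42/253 + 44496 = 11257530/253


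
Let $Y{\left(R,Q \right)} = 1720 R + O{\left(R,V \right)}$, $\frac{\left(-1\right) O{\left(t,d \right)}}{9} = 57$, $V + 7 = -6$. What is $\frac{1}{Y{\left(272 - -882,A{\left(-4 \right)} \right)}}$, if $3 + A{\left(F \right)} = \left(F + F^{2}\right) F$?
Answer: $\frac{1}{1984367} \approx 5.0394 \cdot 10^{-7}$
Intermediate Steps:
$V = -13$ ($V = -7 - 6 = -13$)
$O{\left(t,d \right)} = -513$ ($O{\left(t,d \right)} = \left(-9\right) 57 = -513$)
$A{\left(F \right)} = -3 + F \left(F + F^{2}\right)$ ($A{\left(F \right)} = -3 + \left(F + F^{2}\right) F = -3 + F \left(F + F^{2}\right)$)
$Y{\left(R,Q \right)} = -513 + 1720 R$ ($Y{\left(R,Q \right)} = 1720 R - 513 = -513 + 1720 R$)
$\frac{1}{Y{\left(272 - -882,A{\left(-4 \right)} \right)}} = \frac{1}{-513 + 1720 \left(272 - -882\right)} = \frac{1}{-513 + 1720 \left(272 + 882\right)} = \frac{1}{-513 + 1720 \cdot 1154} = \frac{1}{-513 + 1984880} = \frac{1}{1984367}$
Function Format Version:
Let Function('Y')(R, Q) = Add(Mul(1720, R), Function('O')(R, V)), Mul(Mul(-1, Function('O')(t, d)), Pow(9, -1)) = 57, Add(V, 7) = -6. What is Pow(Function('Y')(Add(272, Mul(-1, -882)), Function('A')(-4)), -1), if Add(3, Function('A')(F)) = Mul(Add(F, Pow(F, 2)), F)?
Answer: Rational(1, 1984367) ≈ 5.0394e-7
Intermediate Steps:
V = -13 (V = Add(-7, -6) = -13)
Function('O')(t, d) = -513 (Function('O')(t, d) = Mul(-9, 57) = -513)
Function('A')(F) = Add(-3, Mul(F, Add(F, Pow(F, 2)))) (Function('A')(F) = Add(-3, Mul(Add(F, Pow(F, 2)), F)) = Add(-3, Mul(F, Add(F, Pow(F, 2)))))
Function('Y')(R, Q) = Add(-513, Mul(1720, R)) (Function('Y')(R, Q) = Add(Mul(1720, R), -513) = Add(-513, Mul(1720, R)))
Pow(Function('Y')(Add(272, Mul(-1, -882)), Function('A')(-4)), -1) = Pow(Add(-513, Mul(1720, Add(272, Mul(-1, -882)))), -1) = Pow(Add(-513, Mul(1720, Add(272, 882))), -1) = Pow(Add(-513, Mul(1720, 1154)), -1) = Pow(Add(-513, 1984880), -1) = Pow(1984367, -1) = Rational(1, 1984367)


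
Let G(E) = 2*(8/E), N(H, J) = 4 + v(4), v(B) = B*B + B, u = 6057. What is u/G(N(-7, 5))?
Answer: 18171/2 ≈ 9085.5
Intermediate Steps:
v(B) = B + B**2 (v(B) = B**2 + B = B + B**2)
N(H, J) = 24 (N(H, J) = 4 + 4*(1 + 4) = 4 + 4*5 = 4 + 20 = 24)
G(E) = 16/E
u/G(N(-7, 5)) = 6057/((16/24)) = 6057/((16*(1/24))) = 6057/(2/3) = 6057*(3/2) = 18171/2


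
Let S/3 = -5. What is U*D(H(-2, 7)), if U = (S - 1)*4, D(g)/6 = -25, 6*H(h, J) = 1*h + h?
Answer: 9600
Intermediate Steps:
S = -15 (S = 3*(-5) = -15)
H(h, J) = h/3 (H(h, J) = (1*h + h)/6 = (h + h)/6 = (2*h)/6 = h/3)
D(g) = -150 (D(g) = 6*(-25) = -150)
U = -64 (U = (-15 - 1)*4 = -16*4 = -64)
U*D(H(-2, 7)) = -64*(-150) = 9600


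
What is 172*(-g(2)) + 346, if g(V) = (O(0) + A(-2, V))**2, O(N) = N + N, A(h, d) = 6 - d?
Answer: -2406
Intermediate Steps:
O(N) = 2*N
g(V) = (6 - V)**2 (g(V) = (2*0 + (6 - V))**2 = (0 + (6 - V))**2 = (6 - V)**2)
172*(-g(2)) + 346 = 172*(-(-6 + 2)**2) + 346 = 172*(-1*(-4)**2) + 346 = 172*(-1*16) + 346 = 172*(-16) + 346 = -2752 + 346 = -2406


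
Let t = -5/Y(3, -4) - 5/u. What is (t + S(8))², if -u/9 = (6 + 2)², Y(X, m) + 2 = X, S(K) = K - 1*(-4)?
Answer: 16297369/331776 ≈ 49.122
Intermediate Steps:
S(K) = 4 + K (S(K) = K + 4 = 4 + K)
Y(X, m) = -2 + X
u = -576 (u = -9*(6 + 2)² = -9*8² = -9*64 = -576)
t = -2875/576 (t = -5/(-2 + 3) - 5/(-576) = -5/1 - 5*(-1/576) = -5*1 + 5/576 = -5 + 5/576 = -2875/576 ≈ -4.9913)
(t + S(8))² = (-2875/576 + (4 + 8))² = (-2875/576 + 12)² = (4037/576)² = 16297369/331776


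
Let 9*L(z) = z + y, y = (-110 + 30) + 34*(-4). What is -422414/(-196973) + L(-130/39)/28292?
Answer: 161272843871/75232261566 ≈ 2.1437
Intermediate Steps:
y = -216 (y = -80 - 136 = -216)
L(z) = -24 + z/9 (L(z) = (z - 216)/9 = (-216 + z)/9 = -24 + z/9)
-422414/(-196973) + L(-130/39)/28292 = -422414/(-196973) + (-24 + (-130/39)/9)/28292 = -422414*(-1/196973) + (-24 + (-130*1/39)/9)*(1/28292) = 422414/196973 + (-24 + (⅑)*(-10/3))*(1/28292) = 422414/196973 + (-24 - 10/27)*(1/28292) = 422414/196973 - 658/27*1/28292 = 422414/196973 - 329/381942 = 161272843871/75232261566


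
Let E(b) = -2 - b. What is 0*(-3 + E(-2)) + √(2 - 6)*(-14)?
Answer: -28*I ≈ -28.0*I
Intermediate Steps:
0*(-3 + E(-2)) + √(2 - 6)*(-14) = 0*(-3 + (-2 - 1*(-2))) + √(2 - 6)*(-14) = 0*(-3 + (-2 + 2)) + √(-4)*(-14) = 0*(-3 + 0) + (2*I)*(-14) = 0*(-3) - 28*I = 0 - 28*I = -28*I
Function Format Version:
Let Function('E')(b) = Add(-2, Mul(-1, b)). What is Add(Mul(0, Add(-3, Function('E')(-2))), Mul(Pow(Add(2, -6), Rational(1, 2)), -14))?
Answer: Mul(-28, I) ≈ Mul(-28.000, I)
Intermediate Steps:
Add(Mul(0, Add(-3, Function('E')(-2))), Mul(Pow(Add(2, -6), Rational(1, 2)), -14)) = Add(Mul(0, Add(-3, Add(-2, Mul(-1, -2)))), Mul(Pow(Add(2, -6), Rational(1, 2)), -14)) = Add(Mul(0, Add(-3, Add(-2, 2))), Mul(Pow(-4, Rational(1, 2)), -14)) = Add(Mul(0, Add(-3, 0)), Mul(Mul(2, I), -14)) = Add(Mul(0, -3), Mul(-28, I)) = Add(0, Mul(-28, I)) = Mul(-28, I)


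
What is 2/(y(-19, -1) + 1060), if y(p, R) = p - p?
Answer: 1/530 ≈ 0.0018868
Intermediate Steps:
y(p, R) = 0
2/(y(-19, -1) + 1060) = 2/(0 + 1060) = 2/1060 = (1/1060)*2 = 1/530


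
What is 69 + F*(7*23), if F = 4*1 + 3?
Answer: 1196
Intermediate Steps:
F = 7 (F = 4 + 3 = 7)
69 + F*(7*23) = 69 + 7*(7*23) = 69 + 7*161 = 69 + 1127 = 1196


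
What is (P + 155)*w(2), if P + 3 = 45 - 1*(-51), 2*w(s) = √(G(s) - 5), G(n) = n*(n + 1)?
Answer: 124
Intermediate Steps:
G(n) = n*(1 + n)
w(s) = √(-5 + s*(1 + s))/2 (w(s) = √(s*(1 + s) - 5)/2 = √(-5 + s*(1 + s))/2)
P = 93 (P = -3 + (45 - 1*(-51)) = -3 + (45 + 51) = -3 + 96 = 93)
(P + 155)*w(2) = (93 + 155)*(√(-5 + 2*(1 + 2))/2) = 248*(√(-5 + 2*3)/2) = 248*(√(-5 + 6)/2) = 248*(√1/2) = 248*((½)*1) = 248*(½) = 124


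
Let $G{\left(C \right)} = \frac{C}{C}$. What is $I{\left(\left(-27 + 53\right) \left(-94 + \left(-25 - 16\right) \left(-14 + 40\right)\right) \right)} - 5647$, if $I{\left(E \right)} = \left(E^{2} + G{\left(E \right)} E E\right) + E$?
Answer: $1819215393$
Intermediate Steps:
$G{\left(C \right)} = 1$
$I{\left(E \right)} = E + 2 E^{2}$ ($I{\left(E \right)} = \left(E^{2} + 1 E E\right) + E = \left(E^{2} + E E\right) + E = \left(E^{2} + E^{2}\right) + E = 2 E^{2} + E = E + 2 E^{2}$)
$I{\left(\left(-27 + 53\right) \left(-94 + \left(-25 - 16\right) \left(-14 + 40\right)\right) \right)} - 5647 = \left(-27 + 53\right) \left(-94 + \left(-25 - 16\right) \left(-14 + 40\right)\right) \left(1 + 2 \left(-27 + 53\right) \left(-94 + \left(-25 - 16\right) \left(-14 + 40\right)\right)\right) - 5647 = 26 \left(-94 - 1066\right) \left(1 + 2 \cdot 26 \left(-94 - 1066\right)\right) - 5647 = 26 \left(-1160\right) \left(1 + 2 \cdot 26 \left(-1160\right)\right) - 5647 = - 30160 \left(1 + 2 \left(-30160\right)\right) - 5647 = - 30160 \left(1 - 60320\right) - 5647 = \left(-30160\right) \left(-60319\right) - 5647 = 1819221040 - 5647 = 1819215393$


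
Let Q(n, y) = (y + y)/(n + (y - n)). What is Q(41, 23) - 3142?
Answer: -3140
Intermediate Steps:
Q(n, y) = 2 (Q(n, y) = (2*y)/y = 2)
Q(41, 23) - 3142 = 2 - 3142 = -3140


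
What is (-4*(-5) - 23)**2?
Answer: 9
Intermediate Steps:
(-4*(-5) - 23)**2 = (20 - 23)**2 = (-3)**2 = 9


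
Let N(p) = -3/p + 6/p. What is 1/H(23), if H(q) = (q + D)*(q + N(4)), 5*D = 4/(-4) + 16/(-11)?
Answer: 22/11761 ≈ 0.0018706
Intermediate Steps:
N(p) = 3/p
D = -27/55 (D = (4/(-4) + 16/(-11))/5 = (4*(-1/4) + 16*(-1/11))/5 = (-1 - 16/11)/5 = (1/5)*(-27/11) = -27/55 ≈ -0.49091)
H(q) = (-27/55 + q)*(3/4 + q) (H(q) = (q - 27/55)*(q + 3/4) = (-27/55 + q)*(q + 3*(1/4)) = (-27/55 + q)*(q + 3/4) = (-27/55 + q)*(3/4 + q))
1/H(23) = 1/(-81/220 + 23**2 + (57/220)*23) = 1/(-81/220 + 529 + 1311/220) = 1/(11761/22) = 22/11761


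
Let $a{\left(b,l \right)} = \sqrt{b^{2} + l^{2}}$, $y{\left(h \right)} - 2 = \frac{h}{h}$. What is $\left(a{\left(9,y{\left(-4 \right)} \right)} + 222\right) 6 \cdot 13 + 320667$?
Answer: $337983 + 234 \sqrt{10} \approx 3.3872 \cdot 10^{5}$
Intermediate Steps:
$y{\left(h \right)} = 3$ ($y{\left(h \right)} = 2 + \frac{h}{h} = 2 + 1 = 3$)
$\left(a{\left(9,y{\left(-4 \right)} \right)} + 222\right) 6 \cdot 13 + 320667 = \left(\sqrt{9^{2} + 3^{2}} + 222\right) 6 \cdot 13 + 320667 = \left(\sqrt{81 + 9} + 222\right) 78 + 320667 = \left(\sqrt{90} + 222\right) 78 + 320667 = \left(3 \sqrt{10} + 222\right) 78 + 320667 = \left(222 + 3 \sqrt{10}\right) 78 + 320667 = \left(17316 + 234 \sqrt{10}\right) + 320667 = 337983 + 234 \sqrt{10}$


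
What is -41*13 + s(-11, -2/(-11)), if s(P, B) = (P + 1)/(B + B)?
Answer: -1121/2 ≈ -560.50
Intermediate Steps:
s(P, B) = (1 + P)/(2*B) (s(P, B) = (1 + P)/((2*B)) = (1 + P)*(1/(2*B)) = (1 + P)/(2*B))
-41*13 + s(-11, -2/(-11)) = -41*13 + (1 - 11)/(2*((-2/(-11)))) = -533 + (1/2)*(-10)/(-2*(-1/11)) = -533 + (1/2)*(-10)/(2/11) = -533 + (1/2)*(11/2)*(-10) = -533 - 55/2 = -1121/2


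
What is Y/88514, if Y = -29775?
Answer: -29775/88514 ≈ -0.33639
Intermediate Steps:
Y/88514 = -29775/88514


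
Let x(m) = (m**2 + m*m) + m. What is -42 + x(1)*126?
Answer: 336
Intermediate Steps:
x(m) = m + 2*m**2 (x(m) = (m**2 + m**2) + m = 2*m**2 + m = m + 2*m**2)
-42 + x(1)*126 = -42 + (1*(1 + 2*1))*126 = -42 + (1*(1 + 2))*126 = -42 + (1*3)*126 = -42 + 3*126 = -42 + 378 = 336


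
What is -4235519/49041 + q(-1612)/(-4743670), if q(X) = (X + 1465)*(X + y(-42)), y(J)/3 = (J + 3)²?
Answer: -20070630576053/232634320470 ≈ -86.275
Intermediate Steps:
y(J) = 3*(3 + J)² (y(J) = 3*(J + 3)² = 3*(3 + J)²)
q(X) = (1465 + X)*(4563 + X) (q(X) = (X + 1465)*(X + 3*(3 - 42)²) = (1465 + X)*(X + 3*(-39)²) = (1465 + X)*(X + 3*1521) = (1465 + X)*(X + 4563) = (1465 + X)*(4563 + X))
-4235519/49041 + q(-1612)/(-4743670) = -4235519/49041 + (6684795 + (-1612)² + 6028*(-1612))/(-4743670) = -4235519*1/49041 + (6684795 + 2598544 - 9717136)*(-1/4743670) = -4235519/49041 - 433797*(-1/4743670) = -4235519/49041 + 433797/4743670 = -20070630576053/232634320470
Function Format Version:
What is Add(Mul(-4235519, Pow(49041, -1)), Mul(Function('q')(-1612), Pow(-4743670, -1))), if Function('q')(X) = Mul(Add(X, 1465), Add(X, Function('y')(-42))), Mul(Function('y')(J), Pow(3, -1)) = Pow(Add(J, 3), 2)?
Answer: Rational(-20070630576053, 232634320470) ≈ -86.275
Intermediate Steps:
Function('y')(J) = Mul(3, Pow(Add(3, J), 2)) (Function('y')(J) = Mul(3, Pow(Add(J, 3), 2)) = Mul(3, Pow(Add(3, J), 2)))
Function('q')(X) = Mul(Add(1465, X), Add(4563, X)) (Function('q')(X) = Mul(Add(X, 1465), Add(X, Mul(3, Pow(Add(3, -42), 2)))) = Mul(Add(1465, X), Add(X, Mul(3, Pow(-39, 2)))) = Mul(Add(1465, X), Add(X, Mul(3, 1521))) = Mul(Add(1465, X), Add(X, 4563)) = Mul(Add(1465, X), Add(4563, X)))
Add(Mul(-4235519, Pow(49041, -1)), Mul(Function('q')(-1612), Pow(-4743670, -1))) = Add(Mul(-4235519, Pow(49041, -1)), Mul(Add(6684795, Pow(-1612, 2), Mul(6028, -1612)), Pow(-4743670, -1))) = Add(Mul(-4235519, Rational(1, 49041)), Mul(Add(6684795, 2598544, -9717136), Rational(-1, 4743670))) = Add(Rational(-4235519, 49041), Mul(-433797, Rational(-1, 4743670))) = Add(Rational(-4235519, 49041), Rational(433797, 4743670)) = Rational(-20070630576053, 232634320470)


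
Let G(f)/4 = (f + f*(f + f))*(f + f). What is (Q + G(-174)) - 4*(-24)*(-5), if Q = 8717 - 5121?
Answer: -84043060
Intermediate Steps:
G(f) = 8*f*(f + 2*f²) (G(f) = 4*((f + f*(f + f))*(f + f)) = 4*((f + f*(2*f))*(2*f)) = 4*((f + 2*f²)*(2*f)) = 4*(2*f*(f + 2*f²)) = 8*f*(f + 2*f²))
Q = 3596
(Q + G(-174)) - 4*(-24)*(-5) = (3596 + (-174)²*(8 + 16*(-174))) - 4*(-24)*(-5) = (3596 + 30276*(8 - 2784)) + 96*(-5) = (3596 + 30276*(-2776)) - 480 = (3596 - 84046176) - 480 = -84042580 - 480 = -84043060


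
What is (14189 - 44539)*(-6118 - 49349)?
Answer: 1683423450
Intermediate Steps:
(14189 - 44539)*(-6118 - 49349) = -30350*(-55467) = 1683423450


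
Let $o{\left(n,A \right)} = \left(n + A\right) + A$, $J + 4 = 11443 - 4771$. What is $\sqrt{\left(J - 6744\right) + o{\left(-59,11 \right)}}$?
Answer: $i \sqrt{113} \approx 10.63 i$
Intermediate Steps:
$J = 6668$ ($J = -4 + \left(11443 - 4771\right) = -4 + 6672 = 6668$)
$o{\left(n,A \right)} = n + 2 A$ ($o{\left(n,A \right)} = \left(A + n\right) + A = n + 2 A$)
$\sqrt{\left(J - 6744\right) + o{\left(-59,11 \right)}} = \sqrt{\left(6668 - 6744\right) + \left(-59 + 2 \cdot 11\right)} = \sqrt{-76 + \left(-59 + 22\right)} = \sqrt{-76 - 37} = \sqrt{-113} = i \sqrt{113}$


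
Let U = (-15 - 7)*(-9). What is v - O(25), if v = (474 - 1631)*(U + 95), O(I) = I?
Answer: -339026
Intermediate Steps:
U = 198 (U = -22*(-9) = 198)
v = -339001 (v = (474 - 1631)*(198 + 95) = -1157*293 = -339001)
v - O(25) = -339001 - 1*25 = -339001 - 25 = -339026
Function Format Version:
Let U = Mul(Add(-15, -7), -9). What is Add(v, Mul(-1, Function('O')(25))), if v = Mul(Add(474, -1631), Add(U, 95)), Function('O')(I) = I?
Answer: -339026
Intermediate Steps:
U = 198 (U = Mul(-22, -9) = 198)
v = -339001 (v = Mul(Add(474, -1631), Add(198, 95)) = Mul(-1157, 293) = -339001)
Add(v, Mul(-1, Function('O')(25))) = Add(-339001, Mul(-1, 25)) = Add(-339001, -25) = -339026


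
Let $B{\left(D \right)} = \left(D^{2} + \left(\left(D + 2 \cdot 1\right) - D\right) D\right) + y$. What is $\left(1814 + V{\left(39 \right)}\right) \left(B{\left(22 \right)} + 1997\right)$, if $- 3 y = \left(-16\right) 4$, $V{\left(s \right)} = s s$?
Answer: $\frac{25476065}{3} \approx 8.492 \cdot 10^{6}$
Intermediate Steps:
$V{\left(s \right)} = s^{2}$
$y = \frac{64}{3}$ ($y = - \frac{\left(-16\right) 4}{3} = \left(- \frac{1}{3}\right) \left(-64\right) = \frac{64}{3} \approx 21.333$)
$B{\left(D \right)} = \frac{64}{3} + D^{2} + 2 D$ ($B{\left(D \right)} = \left(D^{2} + \left(\left(D + 2 \cdot 1\right) - D\right) D\right) + \frac{64}{3} = \left(D^{2} + \left(\left(D + 2\right) - D\right) D\right) + \frac{64}{3} = \left(D^{2} + \left(\left(2 + D\right) - D\right) D\right) + \frac{64}{3} = \left(D^{2} + 2 D\right) + \frac{64}{3} = \frac{64}{3} + D^{2} + 2 D$)
$\left(1814 + V{\left(39 \right)}\right) \left(B{\left(22 \right)} + 1997\right) = \left(1814 + 39^{2}\right) \left(\left(\frac{64}{3} + 22^{2} + 2 \cdot 22\right) + 1997\right) = \left(1814 + 1521\right) \left(\left(\frac{64}{3} + 484 + 44\right) + 1997\right) = 3335 \left(\frac{1648}{3} + 1997\right) = 3335 \cdot \frac{7639}{3} = \frac{25476065}{3}$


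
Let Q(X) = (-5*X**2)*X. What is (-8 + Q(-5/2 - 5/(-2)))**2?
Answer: 64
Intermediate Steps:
Q(X) = -5*X**3
(-8 + Q(-5/2 - 5/(-2)))**2 = (-8 - 5*(-5/2 - 5/(-2))**3)**2 = (-8 - 5*(-5*1/2 - 5*(-1/2))**3)**2 = (-8 - 5*(-5/2 + 5/2)**3)**2 = (-8 - 5*0**3)**2 = (-8 - 5*0)**2 = (-8 + 0)**2 = (-8)**2 = 64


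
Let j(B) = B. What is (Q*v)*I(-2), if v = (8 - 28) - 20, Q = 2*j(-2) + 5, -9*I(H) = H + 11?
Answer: 40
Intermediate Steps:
I(H) = -11/9 - H/9 (I(H) = -(H + 11)/9 = -(11 + H)/9 = -11/9 - H/9)
Q = 1 (Q = 2*(-2) + 5 = -4 + 5 = 1)
v = -40 (v = -20 - 20 = -40)
(Q*v)*I(-2) = (1*(-40))*(-11/9 - ⅑*(-2)) = -40*(-11/9 + 2/9) = -40*(-1) = 40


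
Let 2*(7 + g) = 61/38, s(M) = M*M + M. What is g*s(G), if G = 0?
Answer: 0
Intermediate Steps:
s(M) = M + M**2 (s(M) = M**2 + M = M + M**2)
g = -471/76 (g = -7 + (61/38)/2 = -7 + (61*(1/38))/2 = -7 + (1/2)*(61/38) = -7 + 61/76 = -471/76 ≈ -6.1974)
g*s(G) = -0*(1 + 0) = -0 = -471/76*0 = 0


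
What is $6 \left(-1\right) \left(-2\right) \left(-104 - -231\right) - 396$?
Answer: $1128$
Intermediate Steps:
$6 \left(-1\right) \left(-2\right) \left(-104 - -231\right) - 396 = \left(-6\right) \left(-2\right) \left(-104 + 231\right) - 396 = 12 \cdot 127 - 396 = 1524 - 396 = 1128$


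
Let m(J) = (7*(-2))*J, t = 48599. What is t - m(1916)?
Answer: 75423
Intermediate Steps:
m(J) = -14*J
t - m(1916) = 48599 - (-14)*1916 = 48599 - 1*(-26824) = 48599 + 26824 = 75423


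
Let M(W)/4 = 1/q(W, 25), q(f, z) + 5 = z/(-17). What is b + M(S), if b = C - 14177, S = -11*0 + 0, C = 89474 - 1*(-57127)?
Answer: 7283286/55 ≈ 1.3242e+5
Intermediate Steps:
C = 146601 (C = 89474 + 57127 = 146601)
S = 0 (S = 0 + 0 = 0)
q(f, z) = -5 - z/17 (q(f, z) = -5 + z/(-17) = -5 + z*(-1/17) = -5 - z/17)
b = 132424 (b = 146601 - 14177 = 132424)
M(W) = -34/55 (M(W) = 4/(-5 - 1/17*25) = 4/(-5 - 25/17) = 4/(-110/17) = 4*(-17/110) = -34/55)
b + M(S) = 132424 - 34/55 = 7283286/55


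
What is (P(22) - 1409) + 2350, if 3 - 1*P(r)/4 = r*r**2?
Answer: -41639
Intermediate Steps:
P(r) = 12 - 4*r**3 (P(r) = 12 - 4*r*r**2 = 12 - 4*r**3)
(P(22) - 1409) + 2350 = ((12 - 4*22**3) - 1409) + 2350 = ((12 - 4*10648) - 1409) + 2350 = ((12 - 42592) - 1409) + 2350 = (-42580 - 1409) + 2350 = -43989 + 2350 = -41639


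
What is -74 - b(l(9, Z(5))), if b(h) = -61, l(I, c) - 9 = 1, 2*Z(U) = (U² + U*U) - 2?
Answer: -13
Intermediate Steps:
Z(U) = -1 + U² (Z(U) = ((U² + U*U) - 2)/2 = ((U² + U²) - 2)/2 = (2*U² - 2)/2 = (-2 + 2*U²)/2 = -1 + U²)
l(I, c) = 10 (l(I, c) = 9 + 1 = 10)
-74 - b(l(9, Z(5))) = -74 - 1*(-61) = -74 + 61 = -13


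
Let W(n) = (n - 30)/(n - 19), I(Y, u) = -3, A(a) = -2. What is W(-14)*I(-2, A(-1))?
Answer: -4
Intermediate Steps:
W(n) = (-30 + n)/(-19 + n)
W(-14)*I(-2, A(-1)) = ((-30 - 14)/(-19 - 14))*(-3) = (-44/(-33))*(-3) = -1/33*(-44)*(-3) = (4/3)*(-3) = -4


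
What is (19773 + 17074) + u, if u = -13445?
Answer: 23402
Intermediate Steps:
(19773 + 17074) + u = (19773 + 17074) - 13445 = 36847 - 13445 = 23402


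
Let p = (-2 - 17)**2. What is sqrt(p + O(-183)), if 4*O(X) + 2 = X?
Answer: sqrt(1259)/2 ≈ 17.741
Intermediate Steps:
O(X) = -1/2 + X/4
p = 361 (p = (-19)**2 = 361)
sqrt(p + O(-183)) = sqrt(361 + (-1/2 + (1/4)*(-183))) = sqrt(361 + (-1/2 - 183/4)) = sqrt(361 - 185/4) = sqrt(1259/4) = sqrt(1259)/2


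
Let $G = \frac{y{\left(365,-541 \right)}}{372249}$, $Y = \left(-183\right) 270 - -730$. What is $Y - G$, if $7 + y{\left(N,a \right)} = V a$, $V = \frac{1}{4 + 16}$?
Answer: $- \frac{120807208573}{2481660} \approx -48680.0$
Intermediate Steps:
$V = \frac{1}{20} \approx 0.05$
$y{\left(N,a \right)} = -7 + \frac{a}{20}$
$Y = -48680$ ($Y = -49410 + 730 = -48680$)
$G = - \frac{227}{2481660}$ ($G = \frac{-7 + \frac{1}{20} \left(-541\right)}{372249} = \left(-7 - \frac{541}{20}\right) \frac{1}{372249} = \left(- \frac{681}{20}\right) \frac{1}{372249} = - \frac{227}{2481660} \approx -9.1471 \cdot 10^{-5}$)
$Y - G = -48680 - - \frac{227}{2481660} = -48680 + \frac{227}{2481660} = - \frac{120807208573}{2481660}$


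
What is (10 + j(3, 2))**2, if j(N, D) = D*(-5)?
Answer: 0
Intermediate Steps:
j(N, D) = -5*D
(10 + j(3, 2))**2 = (10 - 5*2)**2 = (10 - 10)**2 = 0**2 = 0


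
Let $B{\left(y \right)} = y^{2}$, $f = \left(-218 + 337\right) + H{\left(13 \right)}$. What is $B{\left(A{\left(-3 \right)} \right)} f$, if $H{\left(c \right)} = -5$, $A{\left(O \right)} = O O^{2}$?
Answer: $83106$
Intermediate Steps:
$A{\left(O \right)} = O^{3}$
$f = 114$ ($f = \left(-218 + 337\right) - 5 = 119 - 5 = 114$)
$B{\left(A{\left(-3 \right)} \right)} f = \left(\left(-3\right)^{3}\right)^{2} \cdot 114 = \left(-27\right)^{2} \cdot 114 = 729 \cdot 114 = 83106$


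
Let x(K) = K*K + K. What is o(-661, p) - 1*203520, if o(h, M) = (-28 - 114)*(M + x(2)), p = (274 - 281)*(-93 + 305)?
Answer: 6356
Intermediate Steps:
x(K) = K + K² (x(K) = K² + K = K + K²)
p = -1484 (p = -7*212 = -1484)
o(h, M) = -852 - 142*M (o(h, M) = (-28 - 114)*(M + 2*(1 + 2)) = -142*(M + 2*3) = -142*(M + 6) = -142*(6 + M) = -852 - 142*M)
o(-661, p) - 1*203520 = (-852 - 142*(-1484)) - 1*203520 = (-852 + 210728) - 203520 = 209876 - 203520 = 6356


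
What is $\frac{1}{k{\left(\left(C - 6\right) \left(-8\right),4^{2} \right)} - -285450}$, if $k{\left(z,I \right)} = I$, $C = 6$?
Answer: $\frac{1}{285466} \approx 3.503 \cdot 10^{-6}$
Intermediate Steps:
$\frac{1}{k{\left(\left(C - 6\right) \left(-8\right),4^{2} \right)} - -285450} = \frac{1}{4^{2} - -285450} = \frac{1}{16 + 285450} = \frac{1}{285466}$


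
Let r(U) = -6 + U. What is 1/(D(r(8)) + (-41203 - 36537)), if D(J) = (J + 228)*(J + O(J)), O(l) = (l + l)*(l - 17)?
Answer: -1/91080 ≈ -1.0979e-5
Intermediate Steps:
O(l) = 2*l*(-17 + l) (O(l) = (2*l)*(-17 + l) = 2*l*(-17 + l))
D(J) = (228 + J)*(J + 2*J*(-17 + J)) (D(J) = (J + 228)*(J + 2*J*(-17 + J)) = (228 + J)*(J + 2*J*(-17 + J)))
1/(D(r(8)) + (-41203 - 36537)) = 1/((-6 + 8)*(-7524 + 2*(-6 + 8)**2 + 423*(-6 + 8)) + (-41203 - 36537)) = 1/(2*(-7524 + 2*2**2 + 423*2) - 77740) = 1/(2*(-7524 + 2*4 + 846) - 77740) = 1/(2*(-7524 + 8 + 846) - 77740) = 1/(2*(-6670) - 77740) = 1/(-13340 - 77740) = 1/(-91080) = -1/91080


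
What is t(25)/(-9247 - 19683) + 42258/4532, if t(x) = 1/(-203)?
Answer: 2820140504/302448685 ≈ 9.3244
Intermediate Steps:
t(x) = -1/203
t(25)/(-9247 - 19683) + 42258/4532 = -1/(203*(-9247 - 19683)) + 42258/4532 = -1/203/(-28930) + 42258*(1/4532) = -1/203*(-1/28930) + 21129/2266 = 1/5872790 + 21129/2266 = 2820140504/302448685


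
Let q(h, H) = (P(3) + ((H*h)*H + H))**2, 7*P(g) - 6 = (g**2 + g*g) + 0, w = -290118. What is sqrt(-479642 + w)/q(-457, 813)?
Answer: 49*I*sqrt(48110)/1117707907726175364 ≈ 9.6158e-15*I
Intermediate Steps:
P(g) = 6/7 + 2*g**2/7 (P(g) = 6/7 + ((g**2 + g*g) + 0)/7 = 6/7 + ((g**2 + g**2) + 0)/7 = 6/7 + (2*g**2 + 0)/7 = 6/7 + (2*g**2)/7 = 6/7 + 2*g**2/7)
q(h, H) = (24/7 + H + h*H**2)**2 (q(h, H) = ((6/7 + (2/7)*3**2) + ((H*h)*H + H))**2 = ((6/7 + (2/7)*9) + (h*H**2 + H))**2 = ((6/7 + 18/7) + (H + h*H**2))**2 = (24/7 + (H + h*H**2))**2 = (24/7 + H + h*H**2)**2)
sqrt(-479642 + w)/q(-457, 813) = sqrt(-479642 - 290118)/(((24 + 7*813 + 7*(-457)*813**2)**2/49)) = sqrt(-769760)/(((24 + 5691 + 7*(-457)*660969)**2/49)) = (4*I*sqrt(48110))/(((24 + 5691 - 2114439831)**2/49)) = (4*I*sqrt(48110))/(((1/49)*(-2114434116)**2)) = (4*I*sqrt(48110))/(((1/49)*4470831630904701456)) = (4*I*sqrt(48110))/(4470831630904701456/49) = (4*I*sqrt(48110))*(49/4470831630904701456) = 49*I*sqrt(48110)/1117707907726175364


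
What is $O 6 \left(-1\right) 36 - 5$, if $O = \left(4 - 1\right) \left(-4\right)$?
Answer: $2587$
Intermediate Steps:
$O = -12$ ($O = 3 \left(-4\right) = -12$)
$O 6 \left(-1\right) 36 - 5 = \left(-12\right) 6 \left(-1\right) 36 - 5 = \left(-72\right) \left(-1\right) 36 - 5 = 72 \cdot 36 - 5 = 2592 - 5 = 2587$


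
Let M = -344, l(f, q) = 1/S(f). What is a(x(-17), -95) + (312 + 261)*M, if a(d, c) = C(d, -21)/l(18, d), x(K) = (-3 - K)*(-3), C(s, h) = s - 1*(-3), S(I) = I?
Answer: -197814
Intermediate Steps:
C(s, h) = 3 + s (C(s, h) = s + 3 = 3 + s)
l(f, q) = 1/f
x(K) = 9 + 3*K
a(d, c) = 54 + 18*d (a(d, c) = (3 + d)/(1/18) = (3 + d)*18 = 54 + 18*d)
a(x(-17), -95) + (312 + 261)*M = (54 + 18*(9 + 3*(-17))) + (312 + 261)*(-344) = (54 + 18*(9 - 51)) + 573*(-344) = (54 + 18*(-42)) - 197112 = (54 - 756) - 197112 = -702 - 197112 = -197814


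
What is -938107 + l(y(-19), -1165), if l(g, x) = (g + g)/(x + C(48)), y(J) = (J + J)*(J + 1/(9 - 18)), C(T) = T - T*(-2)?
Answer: -8620278295/9189 ≈ -9.3811e+5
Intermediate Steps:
C(T) = 3*T (C(T) = T - (-2)*T = T + 2*T = 3*T)
y(J) = 2*J*(-⅑ + J) (y(J) = (2*J)*(J + 1/(-9)) = (2*J)*(J - ⅑) = (2*J)*(-⅑ + J) = 2*J*(-⅑ + J))
l(g, x) = 2*g/(144 + x) (l(g, x) = (g + g)/(x + 3*48) = (2*g)/(x + 144) = (2*g)/(144 + x) = 2*g/(144 + x))
-938107 + l(y(-19), -1165) = -938107 + 2*((2/9)*(-19)*(-1 + 9*(-19)))/(144 - 1165) = -938107 + 2*((2/9)*(-19)*(-1 - 171))/(-1021) = -938107 + 2*((2/9)*(-19)*(-172))*(-1/1021) = -938107 + 2*(6536/9)*(-1/1021) = -938107 - 13072/9189 = -8620278295/9189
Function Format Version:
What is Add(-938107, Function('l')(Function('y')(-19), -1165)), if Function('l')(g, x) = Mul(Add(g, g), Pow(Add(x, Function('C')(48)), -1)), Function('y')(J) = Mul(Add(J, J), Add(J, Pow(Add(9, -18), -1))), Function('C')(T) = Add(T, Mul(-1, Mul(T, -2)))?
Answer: Rational(-8620278295, 9189) ≈ -9.3811e+5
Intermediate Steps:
Function('C')(T) = Mul(3, T) (Function('C')(T) = Add(T, Mul(-1, Mul(-2, T))) = Add(T, Mul(2, T)) = Mul(3, T))
Function('y')(J) = Mul(2, J, Add(Rational(-1, 9), J)) (Function('y')(J) = Mul(Mul(2, J), Add(J, Pow(-9, -1))) = Mul(Mul(2, J), Add(J, Rational(-1, 9))) = Mul(Mul(2, J), Add(Rational(-1, 9), J)) = Mul(2, J, Add(Rational(-1, 9), J)))
Function('l')(g, x) = Mul(2, g, Pow(Add(144, x), -1)) (Function('l')(g, x) = Mul(Add(g, g), Pow(Add(x, Mul(3, 48)), -1)) = Mul(Mul(2, g), Pow(Add(x, 144), -1)) = Mul(Mul(2, g), Pow(Add(144, x), -1)) = Mul(2, g, Pow(Add(144, x), -1)))
Add(-938107, Function('l')(Function('y')(-19), -1165)) = Add(-938107, Mul(2, Mul(Rational(2, 9), -19, Add(-1, Mul(9, -19))), Pow(Add(144, -1165), -1))) = Add(-938107, Mul(2, Mul(Rational(2, 9), -19, Add(-1, -171)), Pow(-1021, -1))) = Add(-938107, Mul(2, Mul(Rational(2, 9), -19, -172), Rational(-1, 1021))) = Add(-938107, Mul(2, Rational(6536, 9), Rational(-1, 1021))) = Add(-938107, Rational(-13072, 9189)) = Rational(-8620278295, 9189)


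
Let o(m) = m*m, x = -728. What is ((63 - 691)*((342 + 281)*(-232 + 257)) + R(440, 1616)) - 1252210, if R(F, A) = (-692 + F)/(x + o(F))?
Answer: -532004141643/48218 ≈ -1.1033e+7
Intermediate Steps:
o(m) = m²
R(F, A) = (-692 + F)/(-728 + F²)
((63 - 691)*((342 + 281)*(-232 + 257)) + R(440, 1616)) - 1252210 = ((63 - 691)*((342 + 281)*(-232 + 257)) + (-692 + 440)/(-728 + 440²)) - 1252210 = (-391244*25 - 252/(-728 + 193600)) - 1252210 = (-628*15575 - 252/192872) - 1252210 = (-9781100 + (1/192872)*(-252)) - 1252210 = (-9781100 - 63/48218) - 1252210 = -471625079863/48218 - 1252210 = -532004141643/48218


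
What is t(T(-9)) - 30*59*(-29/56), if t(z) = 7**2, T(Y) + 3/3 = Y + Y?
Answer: 27037/28 ≈ 965.61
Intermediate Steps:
T(Y) = -1 + 2*Y (T(Y) = -1 + (Y + Y) = -1 + 2*Y)
t(z) = 49
t(T(-9)) - 30*59*(-29/56) = 49 - 30*59*(-29/56) = 49 - 1770*(-29*1/56) = 49 - 1770*(-29)/56 = 49 - 1*(-25665/28) = 49 + 25665/28 = 27037/28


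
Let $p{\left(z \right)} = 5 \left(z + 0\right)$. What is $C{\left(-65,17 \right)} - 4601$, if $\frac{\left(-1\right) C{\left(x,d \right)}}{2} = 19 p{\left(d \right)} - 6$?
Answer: $-7819$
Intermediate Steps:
$p{\left(z \right)} = 5 z$
$C{\left(x,d \right)} = 12 - 190 d$ ($C{\left(x,d \right)} = - 2 \left(19 \cdot 5 d - 6\right) = - 2 \left(95 d - 6\right) = - 2 \left(-6 + 95 d\right) = 12 - 190 d$)
$C{\left(-65,17 \right)} - 4601 = \left(12 - 3230\right) - 4601 = -3218 - 4601 = -7819$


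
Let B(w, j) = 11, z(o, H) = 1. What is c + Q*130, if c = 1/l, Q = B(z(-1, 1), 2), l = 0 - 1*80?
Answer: 114399/80 ≈ 1430.0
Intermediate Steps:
l = -80 (l = 0 - 80 = -80)
Q = 11
c = -1/80 (c = 1/(-80) = -1/80 ≈ -0.012500)
c + Q*130 = -1/80 + 11*130 = -1/80 + 1430 = 114399/80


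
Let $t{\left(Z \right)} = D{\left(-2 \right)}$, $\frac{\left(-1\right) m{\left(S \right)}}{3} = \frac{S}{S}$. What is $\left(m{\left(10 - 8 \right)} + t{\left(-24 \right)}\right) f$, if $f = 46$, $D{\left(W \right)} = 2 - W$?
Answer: $46$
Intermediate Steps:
$m{\left(S \right)} = -3$ ($m{\left(S \right)} = - 3 \frac{S}{S} = \left(-3\right) 1 = -3$)
$t{\left(Z \right)} = 4$ ($t{\left(Z \right)} = 2 - -2 = 2 + 2 = 4$)
$\left(m{\left(10 - 8 \right)} + t{\left(-24 \right)}\right) f = \left(-3 + 4\right) 46 = 1 \cdot 46 = 46$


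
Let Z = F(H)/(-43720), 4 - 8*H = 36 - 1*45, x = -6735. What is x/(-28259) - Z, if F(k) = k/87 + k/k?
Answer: 204960158831/859896502080 ≈ 0.23835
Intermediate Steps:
H = 13/8 (H = ½ - (36 - 1*45)/8 = ½ - (36 - 45)/8 = ½ - ⅛*(-9) = ½ + 9/8 = 13/8 ≈ 1.6250)
F(k) = 1 + k/87 (F(k) = k*(1/87) + 1 = k/87 + 1 = 1 + k/87)
Z = -709/30429120 (Z = (1 + (1/87)*(13/8))/(-43720) = (1 + 13/696)*(-1/43720) = (709/696)*(-1/43720) = -709/30429120 ≈ -2.3300e-5)
x/(-28259) - Z = -6735/(-28259) - 1*(-709/30429120) = -6735*(-1/28259) + 709/30429120 = 6735/28259 + 709/30429120 = 204960158831/859896502080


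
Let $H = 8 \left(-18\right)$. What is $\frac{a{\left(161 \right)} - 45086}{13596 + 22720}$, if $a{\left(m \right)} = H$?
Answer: $- \frac{22615}{18158} \approx -1.2455$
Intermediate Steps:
$H = -144$
$a{\left(m \right)} = -144$
$\frac{a{\left(161 \right)} - 45086}{13596 + 22720} = \frac{-144 - 45086}{13596 + 22720} = - \frac{45230}{36316} = \left(-45230\right) \frac{1}{36316} = - \frac{22615}{18158}$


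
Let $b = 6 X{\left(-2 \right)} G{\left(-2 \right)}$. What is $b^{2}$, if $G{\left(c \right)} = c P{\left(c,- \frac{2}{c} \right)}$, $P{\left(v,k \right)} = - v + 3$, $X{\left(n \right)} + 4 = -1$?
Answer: $90000$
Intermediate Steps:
$X{\left(n \right)} = -5$ ($X{\left(n \right)} = -4 - 1 = -5$)
$P{\left(v,k \right)} = 3 - v$
$G{\left(c \right)} = c \left(3 - c\right)$
$b = 300$ ($b = 6 \left(-5\right) \left(- 2 \left(3 - -2\right)\right) = - 30 \left(- 2 \left(3 + 2\right)\right) = - 30 \left(\left(-2\right) 5\right) = \left(-30\right) \left(-10\right) = 300$)
$b^{2} = 300^{2} = 90000$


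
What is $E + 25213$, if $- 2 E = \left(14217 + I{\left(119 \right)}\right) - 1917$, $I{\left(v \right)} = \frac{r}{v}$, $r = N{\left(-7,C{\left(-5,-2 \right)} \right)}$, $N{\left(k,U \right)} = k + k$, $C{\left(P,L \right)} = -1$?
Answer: $\frac{324072}{17} \approx 19063.0$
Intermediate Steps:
$N{\left(k,U \right)} = 2 k$
$r = -14$ ($r = 2 \left(-7\right) = -14$)
$I{\left(v \right)} = - \frac{14}{v}$
$E = - \frac{104549}{17}$ ($E = - \frac{\left(14217 - \frac{14}{119}\right) - 1917}{2} = - \frac{\left(14217 - \frac{2}{17}\right) - 1917}{2} = - \frac{\frac{241687}{17} - 1917}{2} = \left(- \frac{1}{2}\right) \frac{209098}{17} = - \frac{104549}{17} \approx -6149.9$)
$E + 25213 = - \frac{104549}{17} + 25213 = \frac{324072}{17}$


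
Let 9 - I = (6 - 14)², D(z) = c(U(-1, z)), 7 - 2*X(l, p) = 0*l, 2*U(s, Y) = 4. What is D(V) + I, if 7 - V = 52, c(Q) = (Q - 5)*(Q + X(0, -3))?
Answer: -143/2 ≈ -71.500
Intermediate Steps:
U(s, Y) = 2 (U(s, Y) = (½)*4 = 2)
X(l, p) = 7/2 (X(l, p) = 7/2 - 0*l = 7/2 - ½*0 = 7/2 + 0 = 7/2)
c(Q) = (-5 + Q)*(7/2 + Q) (c(Q) = (Q - 5)*(Q + 7/2) = (-5 + Q)*(7/2 + Q))
V = -45 (V = 7 - 1*52 = 7 - 52 = -45)
D(z) = -33/2 (D(z) = -35/2 + 2² - 3/2*2 = -35/2 + 4 - 3 = -33/2)
I = -55 (I = 9 - (6 - 14)² = 9 - 1*(-8)² = 9 - 1*64 = 9 - 64 = -55)
D(V) + I = -33/2 - 55 = -143/2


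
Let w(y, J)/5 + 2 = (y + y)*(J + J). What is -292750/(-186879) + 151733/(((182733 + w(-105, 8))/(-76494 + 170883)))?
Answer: 2676515808514673/31007524317 ≈ 86318.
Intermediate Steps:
w(y, J) = -10 + 20*J*y (w(y, J) = -10 + 5*((y + y)*(J + J)) = -10 + 5*((2*y)*(2*J)) = -10 + 5*(4*J*y) = -10 + 20*J*y)
-292750/(-186879) + 151733/(((182733 + w(-105, 8))/(-76494 + 170883))) = -292750/(-186879) + 151733/(((182733 + (-10 + 20*8*(-105)))/(-76494 + 170883))) = -292750*(-1/186879) + 151733/(((182733 + (-10 - 16800))/94389)) = 292750/186879 + 151733/(((182733 - 16810)*(1/94389))) = 292750/186879 + 151733/((165923*(1/94389))) = 292750/186879 + 151733/(165923/94389) = 292750/186879 + 151733*(94389/165923) = 292750/186879 + 14321926137/165923 = 2676515808514673/31007524317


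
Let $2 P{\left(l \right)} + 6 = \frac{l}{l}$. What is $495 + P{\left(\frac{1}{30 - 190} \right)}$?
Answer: $\frac{985}{2} \approx 492.5$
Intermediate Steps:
$P{\left(l \right)} = - \frac{5}{2}$ ($P{\left(l \right)} = -3 + \frac{l \frac{1}{l}}{2} = -3 + \frac{1}{2} \cdot 1 = -3 + \frac{1}{2} = - \frac{5}{2}$)
$495 + P{\left(\frac{1}{30 - 190} \right)} = 495 - \frac{5}{2} = \frac{985}{2}$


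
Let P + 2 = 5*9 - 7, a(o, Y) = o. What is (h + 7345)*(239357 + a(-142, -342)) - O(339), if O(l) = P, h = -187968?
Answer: -43207730981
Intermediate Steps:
P = 36 (P = -2 + (5*9 - 7) = -2 + (45 - 7) = -2 + 38 = 36)
O(l) = 36
(h + 7345)*(239357 + a(-142, -342)) - O(339) = (-187968 + 7345)*(239357 - 142) - 1*36 = -180623*239215 - 36 = -43207730945 - 36 = -43207730981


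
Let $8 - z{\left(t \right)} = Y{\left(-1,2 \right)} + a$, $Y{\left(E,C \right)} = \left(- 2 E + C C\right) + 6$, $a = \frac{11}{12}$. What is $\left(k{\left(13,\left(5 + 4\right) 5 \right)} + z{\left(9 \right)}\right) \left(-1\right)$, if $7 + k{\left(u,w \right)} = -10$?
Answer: $\frac{263}{12} \approx 21.917$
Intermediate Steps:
$a = \frac{11}{12}$ ($a = 11 \cdot \frac{1}{12} = \frac{11}{12} \approx 0.91667$)
$Y{\left(E,C \right)} = 6 + C^{2} - 2 E$ ($Y{\left(E,C \right)} = \left(- 2 E + C^{2}\right) + 6 = \left(C^{2} - 2 E\right) + 6 = 6 + C^{2} - 2 E$)
$k{\left(u,w \right)} = -17$ ($k{\left(u,w \right)} = -7 - 10 = -17$)
$z{\left(t \right)} = - \frac{59}{12}$ ($z{\left(t \right)} = 8 - \left(\left(6 + 2^{2} - -2\right) + \frac{11}{12}\right) = 8 - \left(\left(6 + 4 + 2\right) + \frac{11}{12}\right) = 8 - \left(12 + \frac{11}{12}\right) = 8 - \frac{155}{12} = - \frac{59}{12}$)
$\left(k{\left(13,\left(5 + 4\right) 5 \right)} + z{\left(9 \right)}\right) \left(-1\right) = \left(-17 - \frac{59}{12}\right) \left(-1\right) = \left(- \frac{263}{12}\right) \left(-1\right) = \frac{263}{12}$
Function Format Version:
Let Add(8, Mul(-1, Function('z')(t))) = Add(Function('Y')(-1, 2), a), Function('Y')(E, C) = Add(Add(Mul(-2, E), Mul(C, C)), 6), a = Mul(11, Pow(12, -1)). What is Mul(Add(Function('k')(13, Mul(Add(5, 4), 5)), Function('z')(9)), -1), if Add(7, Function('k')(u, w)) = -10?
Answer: Rational(263, 12) ≈ 21.917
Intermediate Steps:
a = Rational(11, 12) (a = Mul(11, Rational(1, 12)) = Rational(11, 12) ≈ 0.91667)
Function('Y')(E, C) = Add(6, Pow(C, 2), Mul(-2, E)) (Function('Y')(E, C) = Add(Add(Mul(-2, E), Pow(C, 2)), 6) = Add(Add(Pow(C, 2), Mul(-2, E)), 6) = Add(6, Pow(C, 2), Mul(-2, E)))
Function('k')(u, w) = -17 (Function('k')(u, w) = Add(-7, -10) = -17)
Function('z')(t) = Rational(-59, 12) (Function('z')(t) = Add(8, Mul(-1, Add(Add(6, Pow(2, 2), Mul(-2, -1)), Rational(11, 12)))) = Add(8, Mul(-1, Add(Add(6, 4, 2), Rational(11, 12)))) = Add(8, Mul(-1, Add(12, Rational(11, 12)))) = Add(8, Mul(-1, Rational(155, 12))) = Add(8, Rational(-155, 12)) = Rational(-59, 12))
Mul(Add(Function('k')(13, Mul(Add(5, 4), 5)), Function('z')(9)), -1) = Mul(Add(-17, Rational(-59, 12)), -1) = Mul(Rational(-263, 12), -1) = Rational(263, 12)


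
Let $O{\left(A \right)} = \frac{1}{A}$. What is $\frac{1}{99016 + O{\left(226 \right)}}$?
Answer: $\frac{226}{22377617} \approx 1.0099 \cdot 10^{-5}$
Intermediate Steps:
$\frac{1}{99016 + O{\left(226 \right)}} = \frac{1}{99016 + \frac{1}{226}} = \frac{1}{\frac{22377617}{226}} = \frac{226}{22377617}$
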